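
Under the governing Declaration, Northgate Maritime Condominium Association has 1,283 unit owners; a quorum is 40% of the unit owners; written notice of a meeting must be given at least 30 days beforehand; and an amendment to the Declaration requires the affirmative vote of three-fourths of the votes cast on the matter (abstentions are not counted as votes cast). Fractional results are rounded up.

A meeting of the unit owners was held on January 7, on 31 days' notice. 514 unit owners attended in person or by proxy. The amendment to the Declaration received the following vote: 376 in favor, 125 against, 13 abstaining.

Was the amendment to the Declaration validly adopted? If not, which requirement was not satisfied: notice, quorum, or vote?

Valid — all requirements satisfied.

Notice: 31 days given; 30 required. Satisfied.
Quorum: 40% of 1,283 = 513.20, rounded up to 514; 514 present. Satisfied.
Vote: requires three-fourths of the votes cast (514 − 13 abstaining = 501); 3/4 of 501 = 375.75, rounded up to 376, so 376 needed; 376 in favor. Satisfied.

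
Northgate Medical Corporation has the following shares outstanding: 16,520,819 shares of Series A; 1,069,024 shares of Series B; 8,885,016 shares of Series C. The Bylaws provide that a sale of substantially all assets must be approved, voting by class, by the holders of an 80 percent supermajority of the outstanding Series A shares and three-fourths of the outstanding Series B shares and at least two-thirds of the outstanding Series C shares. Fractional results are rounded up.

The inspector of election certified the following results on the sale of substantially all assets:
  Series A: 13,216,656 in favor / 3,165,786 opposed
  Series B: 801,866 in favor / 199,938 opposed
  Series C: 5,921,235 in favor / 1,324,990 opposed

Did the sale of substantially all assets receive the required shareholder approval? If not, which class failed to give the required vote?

Series A: 4/5 of 16520819 = 13216655.20, rounded up to 13216656; 13,216,656 required, 13,216,656 in favor — approved.
Series B: 3/4 of 1069024 = 801768; 801,768 required, 801,866 in favor — approved.
Series C: 2/3 of 8885016 = 5923344; 5,923,344 required, 5,921,235 in favor — not approved.

Not approved — the Series C shares did not give the required vote.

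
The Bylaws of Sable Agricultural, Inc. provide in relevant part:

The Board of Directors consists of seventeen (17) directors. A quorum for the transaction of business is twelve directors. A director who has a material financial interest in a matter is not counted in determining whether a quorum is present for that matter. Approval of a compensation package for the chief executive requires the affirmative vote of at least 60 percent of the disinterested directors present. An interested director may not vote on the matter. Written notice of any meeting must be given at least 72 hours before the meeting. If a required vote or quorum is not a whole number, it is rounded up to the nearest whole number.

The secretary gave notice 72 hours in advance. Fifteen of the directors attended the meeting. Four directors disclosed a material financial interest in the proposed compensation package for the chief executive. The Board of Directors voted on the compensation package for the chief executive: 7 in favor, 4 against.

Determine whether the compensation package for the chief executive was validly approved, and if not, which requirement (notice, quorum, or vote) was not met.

Invalid — quorum requirement not satisfied.

Notice: 72 hours given; 72 required (72 ≥ 72). Satisfied.
Quorum: 15 present, but the 4 interested directors do not count, leaving 11. Quorum is 12. Not satisfied.
Vote: the compensation package for the chief executive requires three-fifths of the disinterested directors present (15 − 4 = 11). 3/5 of 11 = 6.60, rounded up to 7, so 7 affirmative votes are needed; 7 voted in favor. Satisfied. (Moot — without a quorum no business can be validly transacted.)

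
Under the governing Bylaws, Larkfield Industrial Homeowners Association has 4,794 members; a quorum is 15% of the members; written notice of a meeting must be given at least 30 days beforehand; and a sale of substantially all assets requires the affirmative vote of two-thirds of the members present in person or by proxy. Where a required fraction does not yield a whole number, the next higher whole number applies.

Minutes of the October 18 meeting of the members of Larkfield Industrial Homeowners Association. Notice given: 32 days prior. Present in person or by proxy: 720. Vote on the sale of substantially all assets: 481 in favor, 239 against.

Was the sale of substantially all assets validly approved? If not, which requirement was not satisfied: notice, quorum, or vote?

Notice: 32 days given; 30 required. Satisfied.
Quorum: 15% of 4,794 = 719.10, rounded up to 720; 720 present. Satisfied.
Vote: requires two-thirds of those present (720); 2/3 of 720 = 480, so 480 needed; 481 in favor. Satisfied.

Valid — all requirements satisfied.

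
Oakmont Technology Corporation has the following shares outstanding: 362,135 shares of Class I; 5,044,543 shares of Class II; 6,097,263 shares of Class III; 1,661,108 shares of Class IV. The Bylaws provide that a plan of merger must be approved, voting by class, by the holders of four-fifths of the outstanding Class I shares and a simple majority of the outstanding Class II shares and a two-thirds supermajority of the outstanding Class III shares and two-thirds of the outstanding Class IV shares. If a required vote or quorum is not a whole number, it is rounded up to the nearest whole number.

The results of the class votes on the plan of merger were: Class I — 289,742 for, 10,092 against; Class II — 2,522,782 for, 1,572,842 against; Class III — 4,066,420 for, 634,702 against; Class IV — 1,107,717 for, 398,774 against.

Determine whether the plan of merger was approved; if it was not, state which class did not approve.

Approved — every class gave the required vote.

Class I: 4/5 of 362135 = 289708; 289,708 required, 289,742 in favor — approved.
Class II: a majority of 5044543 is 2522272; 2,522,272 required, 2,522,782 in favor — approved.
Class III: 2/3 of 6097263 = 4064842; 4,064,842 required, 4,066,420 in favor — approved.
Class IV: 2/3 of 1661108 = 1107405.33, rounded up to 1107406; 1,107,406 required, 1,107,717 in favor — approved.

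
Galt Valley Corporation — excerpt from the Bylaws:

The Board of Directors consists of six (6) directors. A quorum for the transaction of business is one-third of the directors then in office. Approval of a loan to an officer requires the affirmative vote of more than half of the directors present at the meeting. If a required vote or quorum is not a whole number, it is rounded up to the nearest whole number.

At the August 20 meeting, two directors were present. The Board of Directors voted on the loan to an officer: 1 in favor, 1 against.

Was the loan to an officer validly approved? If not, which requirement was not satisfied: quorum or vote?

Invalid — vote requirement not satisfied.

Quorum: 2 present; quorum is 2. Satisfied.
Vote: the loan to an officer requires a majority of the directors present (2). A majority of 2 is 2, so 2 affirmative votes are needed; 1 voted in favor. Not satisfied.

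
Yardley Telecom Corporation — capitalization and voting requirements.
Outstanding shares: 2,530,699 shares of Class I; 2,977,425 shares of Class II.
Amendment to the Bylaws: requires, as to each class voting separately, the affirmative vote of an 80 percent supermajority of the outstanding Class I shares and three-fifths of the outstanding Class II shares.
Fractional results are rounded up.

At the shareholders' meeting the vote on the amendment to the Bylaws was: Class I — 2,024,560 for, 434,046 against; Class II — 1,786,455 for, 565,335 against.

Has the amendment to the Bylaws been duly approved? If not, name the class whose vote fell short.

Approved — every class gave the required vote.

Class I: 4/5 of 2530699 = 2024559.20, rounded up to 2024560; 2,024,560 required, 2,024,560 in favor — approved.
Class II: 3/5 of 2977425 = 1786455; 1,786,455 required, 1,786,455 in favor — approved.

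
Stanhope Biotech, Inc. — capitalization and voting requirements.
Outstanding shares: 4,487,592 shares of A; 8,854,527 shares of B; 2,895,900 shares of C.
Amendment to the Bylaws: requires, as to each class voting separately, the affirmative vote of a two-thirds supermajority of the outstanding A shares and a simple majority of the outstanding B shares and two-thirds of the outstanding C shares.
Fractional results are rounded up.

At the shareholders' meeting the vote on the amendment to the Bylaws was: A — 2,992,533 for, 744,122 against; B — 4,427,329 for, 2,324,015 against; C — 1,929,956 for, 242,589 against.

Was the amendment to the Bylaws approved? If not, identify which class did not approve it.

Not approved — the C shares did not give the required vote.

A: 2/3 of 4487592 = 2991728; 2,991,728 required, 2,992,533 in favor — approved.
B: a majority of 8854527 is 4427264; 4,427,264 required, 4,427,329 in favor — approved.
C: 2/3 of 2895900 = 1930600; 1,930,600 required, 1,929,956 in favor — not approved.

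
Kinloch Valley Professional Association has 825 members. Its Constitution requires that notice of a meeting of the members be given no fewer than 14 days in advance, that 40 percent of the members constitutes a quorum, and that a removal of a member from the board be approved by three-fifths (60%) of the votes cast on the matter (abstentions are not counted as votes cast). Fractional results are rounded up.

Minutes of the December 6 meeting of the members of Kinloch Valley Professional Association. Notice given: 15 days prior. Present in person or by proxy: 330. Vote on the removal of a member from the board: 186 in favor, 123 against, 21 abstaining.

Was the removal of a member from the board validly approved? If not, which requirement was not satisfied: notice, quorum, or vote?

Valid — all requirements satisfied.

Notice: 15 days given; 14 required. Satisfied.
Quorum: 40% of 825 = 330; 330 present. Satisfied.
Vote: requires three-fifths of the votes cast (330 − 21 abstaining = 309); 3/5 of 309 = 185.40, rounded up to 186, so 186 needed; 186 in favor. Satisfied.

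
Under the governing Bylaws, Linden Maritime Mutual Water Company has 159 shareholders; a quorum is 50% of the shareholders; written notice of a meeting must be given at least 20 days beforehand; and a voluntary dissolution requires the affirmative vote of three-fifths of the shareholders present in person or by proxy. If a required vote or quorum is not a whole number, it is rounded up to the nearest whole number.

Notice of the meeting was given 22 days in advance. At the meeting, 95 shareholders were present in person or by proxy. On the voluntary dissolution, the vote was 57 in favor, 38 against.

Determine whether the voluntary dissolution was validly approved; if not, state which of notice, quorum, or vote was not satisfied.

Notice: 22 days given; 20 required. Satisfied.
Quorum: 50% of 159 = 79.50, rounded up to 80; 95 present. Satisfied.
Vote: requires three-fifths of those present (95); 3/5 of 95 = 57, so 57 needed; 57 in favor. Satisfied.

Valid — all requirements satisfied.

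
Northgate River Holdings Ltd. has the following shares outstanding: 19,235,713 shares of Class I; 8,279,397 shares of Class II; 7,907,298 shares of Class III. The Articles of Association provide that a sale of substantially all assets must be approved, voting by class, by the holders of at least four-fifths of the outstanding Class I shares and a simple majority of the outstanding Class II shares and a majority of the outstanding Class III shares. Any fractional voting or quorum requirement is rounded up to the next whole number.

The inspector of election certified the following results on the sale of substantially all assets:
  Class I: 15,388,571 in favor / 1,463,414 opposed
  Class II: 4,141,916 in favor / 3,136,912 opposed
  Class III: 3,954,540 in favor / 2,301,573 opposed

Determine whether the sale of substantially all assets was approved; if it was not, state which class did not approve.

Class I: 4/5 of 19235713 = 15388570.40, rounded up to 15388571; 15,388,571 required, 15,388,571 in favor — approved.
Class II: a majority of 8279397 is 4139699; 4,139,699 required, 4,141,916 in favor — approved.
Class III: a majority of 7907298 is 3953650; 3,953,650 required, 3,954,540 in favor — approved.

Approved — every class gave the required vote.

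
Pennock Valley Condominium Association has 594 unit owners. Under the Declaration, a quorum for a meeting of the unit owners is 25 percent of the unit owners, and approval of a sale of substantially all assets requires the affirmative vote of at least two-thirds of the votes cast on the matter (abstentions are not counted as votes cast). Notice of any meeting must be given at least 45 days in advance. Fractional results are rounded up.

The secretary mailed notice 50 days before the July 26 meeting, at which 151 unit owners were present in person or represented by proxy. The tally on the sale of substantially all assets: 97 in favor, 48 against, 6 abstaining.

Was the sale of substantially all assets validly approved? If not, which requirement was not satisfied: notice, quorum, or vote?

Notice: 50 days given; 45 required. Satisfied.
Quorum: 25% of 594 = 148.50, rounded up to 149; 151 present. Satisfied.
Vote: requires two-thirds of the votes cast (151 − 6 abstaining = 145); 2/3 of 145 = 96.67, rounded up to 97, so 97 needed; 97 in favor. Satisfied.

Valid — all requirements satisfied.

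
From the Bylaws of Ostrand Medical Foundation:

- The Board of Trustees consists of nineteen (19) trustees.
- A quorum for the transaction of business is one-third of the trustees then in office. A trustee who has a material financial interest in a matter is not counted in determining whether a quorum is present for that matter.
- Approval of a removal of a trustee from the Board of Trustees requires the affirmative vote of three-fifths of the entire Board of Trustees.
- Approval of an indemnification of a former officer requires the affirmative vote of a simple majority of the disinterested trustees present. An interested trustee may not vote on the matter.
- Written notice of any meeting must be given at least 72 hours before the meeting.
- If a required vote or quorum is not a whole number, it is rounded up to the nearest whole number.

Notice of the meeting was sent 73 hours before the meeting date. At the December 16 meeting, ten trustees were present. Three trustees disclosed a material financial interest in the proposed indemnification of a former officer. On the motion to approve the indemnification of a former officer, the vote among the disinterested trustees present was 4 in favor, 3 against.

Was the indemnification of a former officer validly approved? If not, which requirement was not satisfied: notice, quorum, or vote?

Notice: 73 hours given; 72 required (73 ≥ 72). Satisfied.
Quorum: 10 present, but the 3 interested trustees do not count, leaving 7. Quorum is 7. Satisfied.
Vote: the indemnification of a former officer requires a majority of the disinterested trustees present (10 − 3 = 7). A majority of 7 is 4, so 4 affirmative votes are needed; 4 voted in favor. Satisfied.

Valid — all requirements satisfied.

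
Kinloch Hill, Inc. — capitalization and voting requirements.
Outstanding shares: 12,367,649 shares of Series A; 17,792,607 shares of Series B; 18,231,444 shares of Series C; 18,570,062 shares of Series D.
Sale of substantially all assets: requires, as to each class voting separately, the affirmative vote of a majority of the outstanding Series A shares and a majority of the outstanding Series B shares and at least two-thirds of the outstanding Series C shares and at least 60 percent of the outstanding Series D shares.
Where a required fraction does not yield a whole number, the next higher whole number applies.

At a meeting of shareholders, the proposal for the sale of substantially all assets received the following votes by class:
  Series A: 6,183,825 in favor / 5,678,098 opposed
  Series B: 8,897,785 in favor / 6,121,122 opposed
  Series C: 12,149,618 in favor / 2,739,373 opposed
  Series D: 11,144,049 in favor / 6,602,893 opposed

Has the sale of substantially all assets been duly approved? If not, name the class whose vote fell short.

Series A: a majority of 12367649 is 6183825; 6,183,825 required, 6,183,825 in favor — approved.
Series B: a majority of 17792607 is 8896304; 8,896,304 required, 8,897,785 in favor — approved.
Series C: 2/3 of 18231444 = 12154296; 12,154,296 required, 12,149,618 in favor — not approved.
Series D: 3/5 of 18570062 = 11142037.20, rounded up to 11142038; 11,142,038 required, 11,144,049 in favor — approved.

Not approved — the Series C shares did not give the required vote.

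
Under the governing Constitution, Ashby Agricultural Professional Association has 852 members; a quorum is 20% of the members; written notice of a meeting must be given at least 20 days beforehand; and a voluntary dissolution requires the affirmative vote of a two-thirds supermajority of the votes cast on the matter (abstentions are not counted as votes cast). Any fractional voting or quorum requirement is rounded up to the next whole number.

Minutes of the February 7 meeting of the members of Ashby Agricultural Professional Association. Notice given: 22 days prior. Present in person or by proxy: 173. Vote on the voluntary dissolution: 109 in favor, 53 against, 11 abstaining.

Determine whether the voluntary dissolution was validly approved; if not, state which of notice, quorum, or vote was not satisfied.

Valid — all requirements satisfied.

Notice: 22 days given; 20 required. Satisfied.
Quorum: 20% of 852 = 170.40, rounded up to 171; 173 present. Satisfied.
Vote: requires two-thirds of the votes cast (173 − 11 abstaining = 162); 2/3 of 162 = 108, so 108 needed; 109 in favor. Satisfied.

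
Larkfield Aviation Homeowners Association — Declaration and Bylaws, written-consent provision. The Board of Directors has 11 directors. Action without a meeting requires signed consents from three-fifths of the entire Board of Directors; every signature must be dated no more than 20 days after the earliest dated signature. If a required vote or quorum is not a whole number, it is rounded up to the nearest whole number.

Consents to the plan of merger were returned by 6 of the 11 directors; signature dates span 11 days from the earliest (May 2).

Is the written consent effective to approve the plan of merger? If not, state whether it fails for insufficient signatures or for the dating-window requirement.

Signatures required: three-fifths of 11 — 3/5 of 11 = 6.60, rounded up to 7, so 7 needed; 6 signed. Insufficient.
Dating window: the latest signature is 11 days after the earliest; the limit is 20 days. Within the window.

Not effective — insufficient signatures.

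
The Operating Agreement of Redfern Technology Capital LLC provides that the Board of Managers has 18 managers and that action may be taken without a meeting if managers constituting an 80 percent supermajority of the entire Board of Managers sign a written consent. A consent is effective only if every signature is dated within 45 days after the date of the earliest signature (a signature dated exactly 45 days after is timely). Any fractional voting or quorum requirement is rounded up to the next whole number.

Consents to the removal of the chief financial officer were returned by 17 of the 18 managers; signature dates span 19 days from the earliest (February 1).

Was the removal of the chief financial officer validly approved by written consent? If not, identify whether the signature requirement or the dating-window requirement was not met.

Effective — both the signature and dating-window requirements are satisfied.

Signatures required: an 80 percent supermajority of 18 — 4/5 of 18 = 14.40, rounded up to 15, so 15 needed; 17 signed. Sufficient.
Dating window: the latest signature is 19 days after the earliest; the limit is 45 days. Within the window.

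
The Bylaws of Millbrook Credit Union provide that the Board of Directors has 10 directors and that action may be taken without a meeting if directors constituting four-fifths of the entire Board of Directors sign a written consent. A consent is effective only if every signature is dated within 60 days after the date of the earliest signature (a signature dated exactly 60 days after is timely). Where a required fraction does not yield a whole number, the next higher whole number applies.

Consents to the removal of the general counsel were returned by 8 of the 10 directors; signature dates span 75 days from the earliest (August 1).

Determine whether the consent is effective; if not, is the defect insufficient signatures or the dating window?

Not effective — dating-window requirement not satisfied.

Signatures required: four-fifths of 10 — 4/5 of 10 = 8, so 8 needed; 8 signed. Sufficient.
Dating window: the latest signature is 75 days after the earliest; the limit is 60 days. Outside the window.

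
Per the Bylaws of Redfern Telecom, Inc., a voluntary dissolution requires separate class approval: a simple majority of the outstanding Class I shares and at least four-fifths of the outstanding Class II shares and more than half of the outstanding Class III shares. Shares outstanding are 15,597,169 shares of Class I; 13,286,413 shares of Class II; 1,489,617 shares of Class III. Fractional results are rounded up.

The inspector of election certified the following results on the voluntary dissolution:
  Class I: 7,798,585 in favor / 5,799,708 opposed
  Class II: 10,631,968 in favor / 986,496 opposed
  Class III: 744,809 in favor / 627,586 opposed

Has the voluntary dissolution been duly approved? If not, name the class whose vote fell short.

Class I: a majority of 15597169 is 7798585; 7,798,585 required, 7,798,585 in favor — approved.
Class II: 4/5 of 13286413 = 10629130.40, rounded up to 10629131; 10,629,131 required, 10,631,968 in favor — approved.
Class III: a majority of 1489617 is 744809; 744,809 required, 744,809 in favor — approved.

Approved — every class gave the required vote.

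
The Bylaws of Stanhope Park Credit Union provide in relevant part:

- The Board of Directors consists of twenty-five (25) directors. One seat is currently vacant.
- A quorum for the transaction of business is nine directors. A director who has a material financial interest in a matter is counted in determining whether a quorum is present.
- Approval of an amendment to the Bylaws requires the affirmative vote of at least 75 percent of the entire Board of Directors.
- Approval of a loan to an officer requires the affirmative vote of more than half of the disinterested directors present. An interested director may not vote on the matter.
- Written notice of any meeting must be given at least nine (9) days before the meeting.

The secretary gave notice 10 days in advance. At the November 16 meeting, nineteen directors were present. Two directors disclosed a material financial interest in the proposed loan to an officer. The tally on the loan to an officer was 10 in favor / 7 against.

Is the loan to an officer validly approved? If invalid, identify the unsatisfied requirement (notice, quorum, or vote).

Notice: 10 days given; 9 required (10 ≥ 9). Satisfied.
Quorum: 19 present (interested directors count toward quorum); quorum is 9. Satisfied.
Vote: the loan to an officer requires a majority of the disinterested directors present (19 − 2 = 17). A majority of 17 is 9, so 9 affirmative votes are needed; 10 voted in favor. Satisfied.

Valid — all requirements satisfied.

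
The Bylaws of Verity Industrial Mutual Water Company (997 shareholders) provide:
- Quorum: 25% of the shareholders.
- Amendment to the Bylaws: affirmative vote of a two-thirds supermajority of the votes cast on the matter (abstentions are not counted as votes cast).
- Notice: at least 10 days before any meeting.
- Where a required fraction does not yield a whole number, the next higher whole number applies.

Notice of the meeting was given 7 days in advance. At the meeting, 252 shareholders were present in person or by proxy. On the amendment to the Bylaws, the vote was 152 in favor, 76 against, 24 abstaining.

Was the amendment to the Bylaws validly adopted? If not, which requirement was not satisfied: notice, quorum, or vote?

Invalid — notice requirement not satisfied.

Notice: 7 days given; 10 required. Not satisfied.
Quorum: 25% of 997 = 249.25, rounded up to 250; 252 present. Satisfied.
Vote: requires two-thirds of the votes cast (252 − 24 abstaining = 228); 2/3 of 228 = 152, so 152 needed; 152 in favor. Satisfied.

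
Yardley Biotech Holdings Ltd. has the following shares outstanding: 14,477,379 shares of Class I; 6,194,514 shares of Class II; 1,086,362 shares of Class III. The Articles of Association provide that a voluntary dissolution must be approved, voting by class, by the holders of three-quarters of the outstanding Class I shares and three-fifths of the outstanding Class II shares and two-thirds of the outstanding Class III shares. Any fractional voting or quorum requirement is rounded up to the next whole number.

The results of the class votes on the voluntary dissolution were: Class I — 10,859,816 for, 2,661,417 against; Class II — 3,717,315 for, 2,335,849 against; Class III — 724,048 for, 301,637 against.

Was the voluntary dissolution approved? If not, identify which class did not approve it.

Class I: 3/4 of 14477379 = 10858034.25, rounded up to 10858035; 10,858,035 required, 10,859,816 in favor — approved.
Class II: 3/5 of 6194514 = 3716708.40, rounded up to 3716709; 3,716,709 required, 3,717,315 in favor — approved.
Class III: 2/3 of 1086362 = 724241.33, rounded up to 724242; 724,242 required, 724,048 in favor — not approved.

Not approved — the Class III shares did not give the required vote.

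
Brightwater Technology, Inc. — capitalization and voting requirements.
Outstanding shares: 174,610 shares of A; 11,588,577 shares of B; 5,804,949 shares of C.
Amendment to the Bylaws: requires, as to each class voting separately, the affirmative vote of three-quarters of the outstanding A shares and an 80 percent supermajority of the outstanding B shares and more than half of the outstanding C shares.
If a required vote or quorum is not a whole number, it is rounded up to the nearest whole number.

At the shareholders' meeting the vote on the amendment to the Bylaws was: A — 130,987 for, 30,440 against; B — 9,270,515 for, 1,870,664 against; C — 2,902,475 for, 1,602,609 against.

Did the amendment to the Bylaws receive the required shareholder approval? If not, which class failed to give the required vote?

A: 3/4 of 174610 = 130957.50, rounded up to 130958; 130,958 required, 130,987 in favor — approved.
B: 4/5 of 11588577 = 9270861.60, rounded up to 9270862; 9,270,862 required, 9,270,515 in favor — not approved.
C: a majority of 5804949 is 2902475; 2,902,475 required, 2,902,475 in favor — approved.

Not approved — the B shares did not give the required vote.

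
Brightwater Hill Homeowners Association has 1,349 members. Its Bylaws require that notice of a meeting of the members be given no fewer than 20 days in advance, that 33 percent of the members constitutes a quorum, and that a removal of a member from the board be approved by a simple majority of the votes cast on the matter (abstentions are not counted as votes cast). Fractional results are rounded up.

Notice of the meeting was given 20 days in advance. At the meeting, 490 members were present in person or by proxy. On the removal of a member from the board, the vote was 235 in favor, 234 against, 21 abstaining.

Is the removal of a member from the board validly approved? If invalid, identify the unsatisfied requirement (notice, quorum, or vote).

Valid — all requirements satisfied.

Notice: 20 days given; 20 required. Satisfied.
Quorum: 33% of 1,349 = 445.17, rounded up to 446; 490 present. Satisfied.
Vote: requires a majority of the votes cast (490 − 21 abstaining = 469); a majority of 469 is 235, so 235 needed; 235 in favor. Satisfied.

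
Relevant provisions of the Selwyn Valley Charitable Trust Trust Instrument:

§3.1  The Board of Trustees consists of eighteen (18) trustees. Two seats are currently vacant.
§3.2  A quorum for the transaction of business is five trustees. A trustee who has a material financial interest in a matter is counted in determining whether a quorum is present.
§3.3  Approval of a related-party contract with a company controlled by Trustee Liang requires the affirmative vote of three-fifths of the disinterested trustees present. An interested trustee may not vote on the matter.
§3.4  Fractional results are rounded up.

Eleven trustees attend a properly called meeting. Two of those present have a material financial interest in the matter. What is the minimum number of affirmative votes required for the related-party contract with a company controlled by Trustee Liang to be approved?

The related-party contract with a company controlled by Trustee Liang requires three-fifths of the disinterested trustees present (11 − 2 = 9).
3/5 of 9 = 5.40, rounded up to 6.

6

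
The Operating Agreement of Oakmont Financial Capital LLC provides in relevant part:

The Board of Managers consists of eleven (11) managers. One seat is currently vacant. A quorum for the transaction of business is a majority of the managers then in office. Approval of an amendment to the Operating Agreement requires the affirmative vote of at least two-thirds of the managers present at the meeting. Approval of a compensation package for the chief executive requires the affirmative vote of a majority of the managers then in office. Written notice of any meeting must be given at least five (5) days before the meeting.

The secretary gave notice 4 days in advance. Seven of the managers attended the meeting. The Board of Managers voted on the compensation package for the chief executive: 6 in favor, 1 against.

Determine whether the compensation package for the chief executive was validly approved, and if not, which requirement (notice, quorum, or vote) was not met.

Notice: 4 days given; 5 required (4 < 5). Not satisfied.
Quorum: 7 present; quorum is 6. Satisfied.
Vote: the compensation package for the chief executive requires a majority of the managers then in office (10). A majority of 10 is 6, so 6 affirmative votes are needed; 6 voted in favor. Satisfied.

Invalid — notice requirement not satisfied.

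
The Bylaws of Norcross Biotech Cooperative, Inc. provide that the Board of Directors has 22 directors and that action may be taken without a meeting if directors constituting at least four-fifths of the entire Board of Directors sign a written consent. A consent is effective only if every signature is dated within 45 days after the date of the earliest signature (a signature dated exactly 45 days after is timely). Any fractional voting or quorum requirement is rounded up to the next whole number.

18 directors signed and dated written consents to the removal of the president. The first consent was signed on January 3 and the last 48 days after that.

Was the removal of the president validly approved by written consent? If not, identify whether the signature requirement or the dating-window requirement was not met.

Not effective — dating-window requirement not satisfied.

Signatures required: at least four-fifths of 22 — 4/5 of 22 = 17.60, rounded up to 18, so 18 needed; 18 signed. Sufficient.
Dating window: the latest signature is 48 days after the earliest; the limit is 45 days. Outside the window.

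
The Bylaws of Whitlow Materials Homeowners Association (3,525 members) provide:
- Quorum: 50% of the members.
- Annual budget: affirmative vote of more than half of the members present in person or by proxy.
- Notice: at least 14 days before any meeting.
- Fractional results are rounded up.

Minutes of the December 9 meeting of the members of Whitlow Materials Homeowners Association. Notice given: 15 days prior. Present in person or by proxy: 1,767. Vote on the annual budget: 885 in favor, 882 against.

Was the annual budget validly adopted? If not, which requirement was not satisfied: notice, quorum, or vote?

Notice: 15 days given; 14 required. Satisfied.
Quorum: 50% of 3,525 = 1,762.50, rounded up to 1,763; 1,767 present. Satisfied.
Vote: requires a majority of those present (1,767); a majority of 1767 is 884, so 884 needed; 885 in favor. Satisfied.

Valid — all requirements satisfied.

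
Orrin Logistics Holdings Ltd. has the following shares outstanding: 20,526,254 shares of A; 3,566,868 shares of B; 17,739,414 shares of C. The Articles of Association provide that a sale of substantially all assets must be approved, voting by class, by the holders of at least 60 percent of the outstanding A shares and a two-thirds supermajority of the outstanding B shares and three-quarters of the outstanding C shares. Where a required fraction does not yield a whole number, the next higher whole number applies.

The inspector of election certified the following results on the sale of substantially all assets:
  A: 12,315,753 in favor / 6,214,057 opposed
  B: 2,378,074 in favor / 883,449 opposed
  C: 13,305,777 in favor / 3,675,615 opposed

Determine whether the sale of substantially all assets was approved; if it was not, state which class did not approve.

A: 3/5 of 20526254 = 12315752.40, rounded up to 12315753; 12,315,753 required, 12,315,753 in favor — approved.
B: 2/3 of 3566868 = 2377912; 2,377,912 required, 2,378,074 in favor — approved.
C: 3/4 of 17739414 = 13304560.50, rounded up to 13304561; 13,304,561 required, 13,305,777 in favor — approved.

Approved — every class gave the required vote.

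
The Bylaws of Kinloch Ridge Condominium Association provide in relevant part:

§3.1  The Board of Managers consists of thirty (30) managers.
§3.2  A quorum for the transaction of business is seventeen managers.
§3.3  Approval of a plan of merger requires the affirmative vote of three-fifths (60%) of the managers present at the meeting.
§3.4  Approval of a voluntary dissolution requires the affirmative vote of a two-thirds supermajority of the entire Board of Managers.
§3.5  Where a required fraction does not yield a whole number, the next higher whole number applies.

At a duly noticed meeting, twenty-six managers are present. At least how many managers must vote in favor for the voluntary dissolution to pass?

20

The voluntary dissolution requires two-thirds of the entire Board of Managers (30).
2/3 of 30 = 20.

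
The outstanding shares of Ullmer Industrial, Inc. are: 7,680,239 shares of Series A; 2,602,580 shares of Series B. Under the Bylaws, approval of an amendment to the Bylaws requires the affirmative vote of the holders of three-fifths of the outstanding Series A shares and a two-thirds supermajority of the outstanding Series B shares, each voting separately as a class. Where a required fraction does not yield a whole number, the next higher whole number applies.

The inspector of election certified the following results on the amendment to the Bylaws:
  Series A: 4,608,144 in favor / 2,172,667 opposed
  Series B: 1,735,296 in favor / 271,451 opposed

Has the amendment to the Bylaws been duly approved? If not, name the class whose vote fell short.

Series A: 3/5 of 7680239 = 4608143.40, rounded up to 4608144; 4,608,144 required, 4,608,144 in favor — approved.
Series B: 2/3 of 2602580 = 1735053.33, rounded up to 1735054; 1,735,054 required, 1,735,296 in favor — approved.

Approved — every class gave the required vote.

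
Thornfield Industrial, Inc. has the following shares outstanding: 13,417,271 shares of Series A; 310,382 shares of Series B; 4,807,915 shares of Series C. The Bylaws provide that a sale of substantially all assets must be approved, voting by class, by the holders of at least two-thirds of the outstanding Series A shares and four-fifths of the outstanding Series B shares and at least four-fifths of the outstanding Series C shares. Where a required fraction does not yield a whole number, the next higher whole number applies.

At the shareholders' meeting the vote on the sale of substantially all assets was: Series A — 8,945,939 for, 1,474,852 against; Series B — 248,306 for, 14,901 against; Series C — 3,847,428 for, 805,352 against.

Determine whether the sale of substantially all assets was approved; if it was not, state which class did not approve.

Approved — every class gave the required vote.

Series A: 2/3 of 13417271 = 8944847.33, rounded up to 8944848; 8,944,848 required, 8,945,939 in favor — approved.
Series B: 4/5 of 310382 = 248305.60, rounded up to 248306; 248,306 required, 248,306 in favor — approved.
Series C: 4/5 of 4807915 = 3846332; 3,846,332 required, 3,847,428 in favor — approved.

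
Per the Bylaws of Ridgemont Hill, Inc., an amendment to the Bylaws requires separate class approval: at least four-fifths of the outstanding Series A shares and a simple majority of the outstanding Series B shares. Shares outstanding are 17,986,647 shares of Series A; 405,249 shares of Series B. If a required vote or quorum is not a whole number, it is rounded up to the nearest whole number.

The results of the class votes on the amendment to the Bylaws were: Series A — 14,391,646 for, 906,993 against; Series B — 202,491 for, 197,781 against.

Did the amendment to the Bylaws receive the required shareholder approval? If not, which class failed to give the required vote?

Series A: 4/5 of 17986647 = 14389317.60, rounded up to 14389318; 14,389,318 required, 14,391,646 in favor — approved.
Series B: a majority of 405249 is 202625; 202,625 required, 202,491 in favor — not approved.

Not approved — the Series B shares did not give the required vote.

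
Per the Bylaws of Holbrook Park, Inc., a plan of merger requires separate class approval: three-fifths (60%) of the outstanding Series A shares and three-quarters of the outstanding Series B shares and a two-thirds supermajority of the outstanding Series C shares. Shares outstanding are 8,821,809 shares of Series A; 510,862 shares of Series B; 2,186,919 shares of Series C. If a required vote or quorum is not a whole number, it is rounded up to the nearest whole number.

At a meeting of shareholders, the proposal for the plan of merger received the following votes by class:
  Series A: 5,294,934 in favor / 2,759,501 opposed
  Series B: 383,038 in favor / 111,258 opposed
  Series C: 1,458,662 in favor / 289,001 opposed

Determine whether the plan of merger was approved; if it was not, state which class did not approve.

Not approved — the Series B shares did not give the required vote.

Series A: 3/5 of 8821809 = 5293085.40, rounded up to 5293086; 5,293,086 required, 5,294,934 in favor — approved.
Series B: 3/4 of 510862 = 383146.50, rounded up to 383147; 383,147 required, 383,038 in favor — not approved.
Series C: 2/3 of 2186919 = 1457946; 1,457,946 required, 1,458,662 in favor — approved.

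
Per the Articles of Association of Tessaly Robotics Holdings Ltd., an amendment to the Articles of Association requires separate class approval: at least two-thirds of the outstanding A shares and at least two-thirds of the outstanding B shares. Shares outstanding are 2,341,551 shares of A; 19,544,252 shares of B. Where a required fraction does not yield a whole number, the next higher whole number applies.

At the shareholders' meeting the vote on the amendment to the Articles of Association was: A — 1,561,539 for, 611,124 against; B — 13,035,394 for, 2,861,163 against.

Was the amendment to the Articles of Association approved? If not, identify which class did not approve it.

A: 2/3 of 2341551 = 1561034; 1,561,034 required, 1,561,539 in favor — approved.
B: 2/3 of 19544252 = 13029501.33, rounded up to 13029502; 13,029,502 required, 13,035,394 in favor — approved.

Approved — every class gave the required vote.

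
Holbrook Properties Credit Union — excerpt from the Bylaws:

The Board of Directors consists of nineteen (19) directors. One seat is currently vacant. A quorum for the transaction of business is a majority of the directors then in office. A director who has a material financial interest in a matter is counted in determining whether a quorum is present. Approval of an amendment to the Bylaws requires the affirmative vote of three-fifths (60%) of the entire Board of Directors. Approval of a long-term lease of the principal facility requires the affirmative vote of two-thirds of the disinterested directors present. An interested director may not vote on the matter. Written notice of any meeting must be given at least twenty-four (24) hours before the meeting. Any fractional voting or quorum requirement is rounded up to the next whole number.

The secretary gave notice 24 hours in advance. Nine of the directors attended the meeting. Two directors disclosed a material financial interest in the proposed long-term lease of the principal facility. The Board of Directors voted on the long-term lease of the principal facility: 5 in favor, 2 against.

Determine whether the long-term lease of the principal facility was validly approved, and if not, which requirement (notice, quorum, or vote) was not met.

Invalid — quorum requirement not satisfied.

Notice: 24 hours given; 24 required (24 ≥ 24). Satisfied.
Quorum: 9 present (interested directors count toward quorum); quorum is 10. Not satisfied.
Vote: the long-term lease of the principal facility requires two-thirds of the disinterested directors present (9 − 2 = 7). 2/3 of 7 = 4.67, rounded up to 5, so 5 affirmative votes are needed; 5 voted in favor. Satisfied. (Moot — without a quorum no business can be validly transacted.)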